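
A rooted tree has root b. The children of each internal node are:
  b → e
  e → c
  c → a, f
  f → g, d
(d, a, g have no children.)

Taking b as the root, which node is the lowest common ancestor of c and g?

c

Path c→root: c e b; path g→root: g f c e b.
First common node: c.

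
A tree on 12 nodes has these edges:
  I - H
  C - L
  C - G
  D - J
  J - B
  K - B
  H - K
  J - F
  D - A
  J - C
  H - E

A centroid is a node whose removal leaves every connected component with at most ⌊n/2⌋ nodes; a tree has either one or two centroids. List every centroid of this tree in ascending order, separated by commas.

J

If J is removed the pieces have sizes 5, 3, 2, 1, all ≤ ⌊12/2⌋ = 6.
Every other node leaves some component of size > 6, so the centroid is unique.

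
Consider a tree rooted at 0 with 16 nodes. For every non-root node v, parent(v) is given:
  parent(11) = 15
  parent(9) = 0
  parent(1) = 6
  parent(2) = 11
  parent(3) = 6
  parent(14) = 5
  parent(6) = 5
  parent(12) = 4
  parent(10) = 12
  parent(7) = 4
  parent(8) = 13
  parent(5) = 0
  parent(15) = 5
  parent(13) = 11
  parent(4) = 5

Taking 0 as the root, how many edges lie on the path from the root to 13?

0 → 5 → 15 → 11 → 13 — 4 edges.

4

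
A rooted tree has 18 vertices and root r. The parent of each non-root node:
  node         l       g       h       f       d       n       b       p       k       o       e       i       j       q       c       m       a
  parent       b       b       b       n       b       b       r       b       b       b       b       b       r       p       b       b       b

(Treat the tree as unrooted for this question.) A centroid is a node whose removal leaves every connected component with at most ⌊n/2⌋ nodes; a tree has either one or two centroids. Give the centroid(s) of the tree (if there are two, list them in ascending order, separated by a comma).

Delete b: the remaining components have sizes 2, 2, 2, 1, 1, 1, 1, 1, 1, 1, 1, 1, 1, 1. Max 2 ≤ 9, so b is a centroid.
Every other node leaves some component of size > 9, so the centroid is unique.

b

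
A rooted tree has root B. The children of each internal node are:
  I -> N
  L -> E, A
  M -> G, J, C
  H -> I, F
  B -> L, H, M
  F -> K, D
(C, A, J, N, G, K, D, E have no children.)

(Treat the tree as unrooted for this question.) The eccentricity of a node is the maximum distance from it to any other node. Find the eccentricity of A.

5

The node farthest from A is D (K, N also at distance 5), via A–L–B–H–F–D — 5 edges.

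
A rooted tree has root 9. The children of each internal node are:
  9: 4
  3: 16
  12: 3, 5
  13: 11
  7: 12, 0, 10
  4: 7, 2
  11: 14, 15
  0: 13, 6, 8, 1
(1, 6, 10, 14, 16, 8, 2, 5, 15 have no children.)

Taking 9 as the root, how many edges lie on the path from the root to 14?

Path from 9 to 14: 9 → 4 → 7 → 0 → 13 → 11 → 14, which has 6 edges.

6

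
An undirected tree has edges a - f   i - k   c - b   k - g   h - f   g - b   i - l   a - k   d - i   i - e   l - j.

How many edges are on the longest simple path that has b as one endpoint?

5

A farthest node from b is j (h also at distance 5).
The path b-g-k-i-l-j has 5 edges.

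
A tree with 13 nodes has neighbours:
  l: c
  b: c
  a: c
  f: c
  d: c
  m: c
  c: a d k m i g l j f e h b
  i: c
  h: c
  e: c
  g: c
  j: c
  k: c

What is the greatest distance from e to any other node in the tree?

2

A farthest node from e is i (d, j, k, a, g, l, b, f, m, h also at distance 2).
The path e–c–i has 2 edges.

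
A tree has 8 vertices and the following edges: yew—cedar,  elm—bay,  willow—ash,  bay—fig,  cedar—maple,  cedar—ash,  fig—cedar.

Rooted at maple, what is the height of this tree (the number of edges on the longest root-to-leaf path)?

elm sits deepest: maple – cedar – fig – bay – elm — 4 edges from the root.

4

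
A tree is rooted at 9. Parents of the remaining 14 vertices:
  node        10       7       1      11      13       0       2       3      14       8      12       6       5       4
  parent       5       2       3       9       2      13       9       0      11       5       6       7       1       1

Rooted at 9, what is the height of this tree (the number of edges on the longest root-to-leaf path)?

7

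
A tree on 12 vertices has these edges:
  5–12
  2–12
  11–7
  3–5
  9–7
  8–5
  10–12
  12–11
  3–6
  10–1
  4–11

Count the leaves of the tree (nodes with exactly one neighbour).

6

Exactly 6 nodes have a single neighbour: 1, 2, 4, 6, 8, 9.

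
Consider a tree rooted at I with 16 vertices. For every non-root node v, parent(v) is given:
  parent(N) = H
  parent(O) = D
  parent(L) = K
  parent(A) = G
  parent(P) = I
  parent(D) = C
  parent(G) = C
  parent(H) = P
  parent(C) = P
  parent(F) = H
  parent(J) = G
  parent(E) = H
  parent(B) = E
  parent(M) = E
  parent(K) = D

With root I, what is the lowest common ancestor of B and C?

P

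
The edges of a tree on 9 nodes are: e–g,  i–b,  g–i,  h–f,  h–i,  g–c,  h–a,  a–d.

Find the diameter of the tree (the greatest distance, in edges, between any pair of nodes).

5

Starting from d, a farthest node is e at distance 5.
One longest path: d–a–h–i–g–e.
So the diameter is 5.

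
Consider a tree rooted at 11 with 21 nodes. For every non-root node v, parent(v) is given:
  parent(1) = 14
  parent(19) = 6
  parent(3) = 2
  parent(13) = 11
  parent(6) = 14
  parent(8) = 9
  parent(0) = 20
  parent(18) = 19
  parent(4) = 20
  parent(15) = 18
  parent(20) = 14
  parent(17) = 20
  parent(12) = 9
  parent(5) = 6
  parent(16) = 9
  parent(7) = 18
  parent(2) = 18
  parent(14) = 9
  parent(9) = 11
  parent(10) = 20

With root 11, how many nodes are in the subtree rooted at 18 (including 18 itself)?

5

The subtree rooted at 18 contains: 18, 7, 15, 2, 3 — 5 nodes.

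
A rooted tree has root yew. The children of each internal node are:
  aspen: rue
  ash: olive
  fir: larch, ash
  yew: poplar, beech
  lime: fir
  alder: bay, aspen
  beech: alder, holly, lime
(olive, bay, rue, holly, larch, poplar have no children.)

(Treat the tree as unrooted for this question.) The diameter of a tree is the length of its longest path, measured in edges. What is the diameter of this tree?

7

Starting from olive, a farthest node is rue at distance 7.
One longest path: olive - ash - fir - lime - beech - alder - aspen - rue.
So the diameter is 7.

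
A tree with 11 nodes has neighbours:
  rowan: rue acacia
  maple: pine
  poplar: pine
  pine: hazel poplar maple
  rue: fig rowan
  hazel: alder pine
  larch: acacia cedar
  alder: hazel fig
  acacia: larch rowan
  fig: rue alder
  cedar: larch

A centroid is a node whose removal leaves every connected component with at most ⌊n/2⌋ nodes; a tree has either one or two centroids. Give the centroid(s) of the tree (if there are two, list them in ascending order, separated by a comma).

fig

Removing fig splits the tree into components of sizes 5, 5; the largest is 5 ≤ ⌊11/2⌋ = 5.
No neighbour of fig does as well, so fig is the unique centroid.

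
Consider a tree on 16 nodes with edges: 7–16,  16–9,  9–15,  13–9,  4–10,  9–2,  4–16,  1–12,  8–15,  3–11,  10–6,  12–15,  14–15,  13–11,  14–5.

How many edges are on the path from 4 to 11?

4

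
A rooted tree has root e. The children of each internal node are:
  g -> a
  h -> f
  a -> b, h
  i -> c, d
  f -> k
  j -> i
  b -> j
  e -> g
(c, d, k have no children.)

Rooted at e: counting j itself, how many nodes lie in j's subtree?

j's subtree: {j, i, c, d}, size 4.

4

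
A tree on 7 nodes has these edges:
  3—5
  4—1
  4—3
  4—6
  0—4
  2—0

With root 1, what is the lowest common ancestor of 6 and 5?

4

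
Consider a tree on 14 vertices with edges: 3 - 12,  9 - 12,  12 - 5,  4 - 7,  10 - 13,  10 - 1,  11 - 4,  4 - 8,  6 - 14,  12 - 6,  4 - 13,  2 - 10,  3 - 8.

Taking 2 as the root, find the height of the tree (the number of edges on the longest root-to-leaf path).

8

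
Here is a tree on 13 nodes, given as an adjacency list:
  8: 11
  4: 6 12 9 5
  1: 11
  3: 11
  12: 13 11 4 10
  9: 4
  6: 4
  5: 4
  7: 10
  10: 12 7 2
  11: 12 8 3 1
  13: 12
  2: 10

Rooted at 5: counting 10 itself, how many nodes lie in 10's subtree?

3

The subtree rooted at 10 contains: 10, 2, 7 — 3 nodes.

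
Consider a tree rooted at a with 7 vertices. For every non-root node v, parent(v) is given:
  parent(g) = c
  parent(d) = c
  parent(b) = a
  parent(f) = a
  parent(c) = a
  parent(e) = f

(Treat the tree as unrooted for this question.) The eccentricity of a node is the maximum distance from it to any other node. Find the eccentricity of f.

3

Distances from f peak at 3, attained at d (g also at distance 3).
f-a-c-d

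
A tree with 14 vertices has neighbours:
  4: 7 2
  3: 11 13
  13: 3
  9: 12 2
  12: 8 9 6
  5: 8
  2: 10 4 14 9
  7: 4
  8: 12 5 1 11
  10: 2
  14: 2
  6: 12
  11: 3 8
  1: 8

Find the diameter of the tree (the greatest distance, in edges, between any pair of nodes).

A longest path is 13-3-11-8-12-9-2-4-7, with 8 edges.

8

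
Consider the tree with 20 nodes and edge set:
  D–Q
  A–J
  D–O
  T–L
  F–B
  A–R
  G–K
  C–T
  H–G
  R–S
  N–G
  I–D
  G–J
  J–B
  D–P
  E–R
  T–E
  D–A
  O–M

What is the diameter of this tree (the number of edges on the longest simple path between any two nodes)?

7

Starting from L, a farthest node is M at distance 7.
One longest path: L-T-E-R-A-D-O-M.
So the diameter is 7.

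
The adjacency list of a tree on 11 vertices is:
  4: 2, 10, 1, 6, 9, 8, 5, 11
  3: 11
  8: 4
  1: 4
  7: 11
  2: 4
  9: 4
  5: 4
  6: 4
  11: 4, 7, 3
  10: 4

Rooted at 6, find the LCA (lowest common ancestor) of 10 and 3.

Path 10→root: 10 4 6; path 3→root: 3 11 4 6.
First common node: 4.

4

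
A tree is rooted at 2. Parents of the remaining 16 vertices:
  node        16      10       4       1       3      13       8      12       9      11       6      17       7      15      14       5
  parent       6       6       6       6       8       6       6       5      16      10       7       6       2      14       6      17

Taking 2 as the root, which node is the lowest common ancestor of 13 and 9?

6

Path 13→root: 13 6 7 2; path 9→root: 9 16 6 7 2.
First common node: 6.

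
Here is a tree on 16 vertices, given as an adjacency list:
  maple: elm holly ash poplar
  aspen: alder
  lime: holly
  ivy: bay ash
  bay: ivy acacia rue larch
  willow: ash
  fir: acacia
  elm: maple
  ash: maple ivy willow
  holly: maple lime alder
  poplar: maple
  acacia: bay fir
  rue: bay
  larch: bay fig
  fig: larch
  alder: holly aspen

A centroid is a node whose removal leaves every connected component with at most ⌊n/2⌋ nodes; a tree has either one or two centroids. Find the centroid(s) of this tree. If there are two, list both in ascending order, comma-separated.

ash

If ash is removed the pieces have sizes 7, 7, 1, all ≤ ⌊16/2⌋ = 8.
No neighbour of ash does as well, so ash is the unique centroid.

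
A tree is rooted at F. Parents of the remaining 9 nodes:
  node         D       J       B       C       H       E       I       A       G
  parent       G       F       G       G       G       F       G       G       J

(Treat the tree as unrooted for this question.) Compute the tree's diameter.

BFS from E reaches D last, at distance 4; BFS from D confirms no node is farther.
Path: E-F-J-G-D.

4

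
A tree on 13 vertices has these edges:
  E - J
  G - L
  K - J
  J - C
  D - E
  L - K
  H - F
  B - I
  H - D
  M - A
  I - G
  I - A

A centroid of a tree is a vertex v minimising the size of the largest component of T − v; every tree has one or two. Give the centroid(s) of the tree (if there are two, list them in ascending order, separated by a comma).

If K is removed the pieces have sizes 6, 6, all ≤ ⌊13/2⌋ = 6.
Every other node leaves some component of size > 6, so the centroid is unique.

K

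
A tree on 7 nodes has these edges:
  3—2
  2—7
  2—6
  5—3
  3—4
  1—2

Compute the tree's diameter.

Starting from 7, a farthest node is 5 at distance 3.
One longest path: 7 - 2 - 3 - 5.
So the diameter is 3.

3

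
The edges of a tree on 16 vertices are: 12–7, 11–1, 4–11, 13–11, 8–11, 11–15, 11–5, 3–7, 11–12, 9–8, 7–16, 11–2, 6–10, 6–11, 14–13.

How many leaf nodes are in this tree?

10

The leaves are 1, 2, 3, 4, 5, 9, 10, 14, 15, 16.
That is 10 leaves.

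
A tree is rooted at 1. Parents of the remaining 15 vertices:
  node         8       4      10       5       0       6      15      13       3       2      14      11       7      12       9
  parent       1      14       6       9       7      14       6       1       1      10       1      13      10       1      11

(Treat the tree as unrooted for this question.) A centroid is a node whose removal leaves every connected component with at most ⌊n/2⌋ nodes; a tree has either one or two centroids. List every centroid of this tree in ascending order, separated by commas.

Delete 1: the remaining components have sizes 8, 4, 1, 1, 1. Max 8 ≤ 8, so 1 is a centroid.
Its neighbour 14 also leaves a largest component of size 8, so both are centroids.

1, 14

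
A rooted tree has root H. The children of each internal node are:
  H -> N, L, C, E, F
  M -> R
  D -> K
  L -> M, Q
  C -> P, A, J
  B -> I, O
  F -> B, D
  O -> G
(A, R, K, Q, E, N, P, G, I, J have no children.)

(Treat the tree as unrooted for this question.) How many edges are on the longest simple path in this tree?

7

BFS from G reaches R last, at distance 7; BFS from R confirms no node is farther.
Path: G – O – B – F – H – L – M – R.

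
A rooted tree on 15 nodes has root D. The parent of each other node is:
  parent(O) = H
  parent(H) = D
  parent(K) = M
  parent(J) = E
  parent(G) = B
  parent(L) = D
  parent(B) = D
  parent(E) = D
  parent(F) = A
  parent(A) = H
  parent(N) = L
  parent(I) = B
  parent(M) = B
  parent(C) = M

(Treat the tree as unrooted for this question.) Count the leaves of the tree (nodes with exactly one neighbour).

The leaves are C, F, G, I, J, K, N, O.
That is 8 leaves.

8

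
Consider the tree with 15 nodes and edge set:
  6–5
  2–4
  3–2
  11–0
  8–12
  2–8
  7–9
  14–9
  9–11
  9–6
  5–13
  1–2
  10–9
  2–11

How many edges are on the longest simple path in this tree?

A longest path is 13 – 5 – 6 – 9 – 11 – 2 – 8 – 12, with 7 edges.

7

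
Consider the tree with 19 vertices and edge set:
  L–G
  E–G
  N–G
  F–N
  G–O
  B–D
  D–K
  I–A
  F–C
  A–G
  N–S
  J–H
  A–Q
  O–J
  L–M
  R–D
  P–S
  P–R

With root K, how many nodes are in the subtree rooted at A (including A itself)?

Descendants of A (including itself): A, I, Q. That's 3.

3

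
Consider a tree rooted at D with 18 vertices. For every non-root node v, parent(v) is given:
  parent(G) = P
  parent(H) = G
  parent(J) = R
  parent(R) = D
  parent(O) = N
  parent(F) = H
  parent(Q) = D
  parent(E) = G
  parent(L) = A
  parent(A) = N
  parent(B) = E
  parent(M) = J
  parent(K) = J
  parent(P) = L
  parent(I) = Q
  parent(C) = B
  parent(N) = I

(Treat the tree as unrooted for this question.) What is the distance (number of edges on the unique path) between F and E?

F - H - G - E: 3 edges.

3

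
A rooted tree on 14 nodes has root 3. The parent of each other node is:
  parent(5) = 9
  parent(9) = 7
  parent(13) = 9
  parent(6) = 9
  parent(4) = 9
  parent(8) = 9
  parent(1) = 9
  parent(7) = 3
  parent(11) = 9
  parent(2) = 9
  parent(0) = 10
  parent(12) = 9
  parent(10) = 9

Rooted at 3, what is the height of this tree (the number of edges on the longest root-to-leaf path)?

The longest root-to-leaf path is 3-7-9-10-0 (4 edges).

4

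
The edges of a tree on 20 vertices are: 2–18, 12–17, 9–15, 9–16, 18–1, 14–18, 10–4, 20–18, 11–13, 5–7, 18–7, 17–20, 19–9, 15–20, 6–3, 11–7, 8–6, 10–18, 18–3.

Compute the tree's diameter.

7

Starting from 16, a farthest node is 13 at distance 7.
One longest path: 16 - 9 - 15 - 20 - 18 - 7 - 11 - 13.
So the diameter is 7.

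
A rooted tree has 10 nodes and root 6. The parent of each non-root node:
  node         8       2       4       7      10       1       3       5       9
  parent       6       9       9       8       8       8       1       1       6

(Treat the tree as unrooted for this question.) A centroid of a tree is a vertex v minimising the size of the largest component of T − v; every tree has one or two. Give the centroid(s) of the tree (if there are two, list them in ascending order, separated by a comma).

8

Removing 8 splits the tree into components of sizes 4, 3, 1, 1; the largest is 4 ≤ ⌊10/2⌋ = 5.
No neighbour of 8 does as well, so 8 is the unique centroid.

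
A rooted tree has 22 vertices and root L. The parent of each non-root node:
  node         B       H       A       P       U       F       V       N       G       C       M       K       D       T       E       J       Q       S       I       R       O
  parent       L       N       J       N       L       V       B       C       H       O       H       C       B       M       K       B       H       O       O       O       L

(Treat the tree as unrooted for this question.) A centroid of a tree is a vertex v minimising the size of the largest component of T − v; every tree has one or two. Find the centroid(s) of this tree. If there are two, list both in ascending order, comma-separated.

O

Removing O splits the tree into components of sizes 10, 8, 1, 1, 1; the largest is 10 ≤ ⌊22/2⌋ = 11.
No neighbour of O does as well, so O is the unique centroid.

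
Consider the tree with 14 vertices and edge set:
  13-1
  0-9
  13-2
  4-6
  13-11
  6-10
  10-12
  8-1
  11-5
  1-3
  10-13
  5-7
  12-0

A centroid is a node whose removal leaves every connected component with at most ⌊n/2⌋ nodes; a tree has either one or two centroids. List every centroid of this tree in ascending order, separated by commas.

Delete 13: the remaining components have sizes 6, 3, 3, 1. Max 6 ≤ 7, so 13 is a centroid.
Every other node leaves some component of size > 7, so the centroid is unique.

13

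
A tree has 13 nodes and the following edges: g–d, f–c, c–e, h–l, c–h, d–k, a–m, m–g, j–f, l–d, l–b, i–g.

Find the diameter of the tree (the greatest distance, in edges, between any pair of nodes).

8

A longest path is a-m-g-d-l-h-c-f-j, with 8 edges.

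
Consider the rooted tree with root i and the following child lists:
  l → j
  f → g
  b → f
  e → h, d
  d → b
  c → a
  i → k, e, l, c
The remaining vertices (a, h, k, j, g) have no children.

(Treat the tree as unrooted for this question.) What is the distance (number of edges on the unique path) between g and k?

6

The path is g – f – b – d – e – i – k, which has 6 edges.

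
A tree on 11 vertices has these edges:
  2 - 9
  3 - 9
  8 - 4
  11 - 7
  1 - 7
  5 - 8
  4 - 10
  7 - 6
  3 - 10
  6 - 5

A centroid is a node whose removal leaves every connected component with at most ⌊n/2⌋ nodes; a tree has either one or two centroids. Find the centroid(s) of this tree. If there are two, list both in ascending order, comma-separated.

Delete 8: the remaining components have sizes 5, 5. Max 5 ≤ 5, so 8 is a centroid.
Every other node leaves some component of size > 5, so the centroid is unique.

8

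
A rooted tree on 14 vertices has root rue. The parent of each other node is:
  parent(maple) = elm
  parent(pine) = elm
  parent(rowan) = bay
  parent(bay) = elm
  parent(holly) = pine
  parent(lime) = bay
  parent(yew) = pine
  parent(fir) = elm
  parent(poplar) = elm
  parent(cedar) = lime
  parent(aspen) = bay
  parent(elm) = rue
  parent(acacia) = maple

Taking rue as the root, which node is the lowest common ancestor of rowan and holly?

rowan's ancestor chain is rowan, bay, elm, rue and holly's is holly, pine, elm, rue; they first meet at elm.

elm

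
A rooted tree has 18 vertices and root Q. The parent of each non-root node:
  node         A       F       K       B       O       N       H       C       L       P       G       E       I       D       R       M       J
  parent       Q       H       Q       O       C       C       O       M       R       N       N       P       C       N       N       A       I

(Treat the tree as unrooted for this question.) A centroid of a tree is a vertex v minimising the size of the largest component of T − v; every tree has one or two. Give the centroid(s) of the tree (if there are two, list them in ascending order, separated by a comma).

Removing C splits the tree into components of sizes 7, 4, 4, 2; the largest is 7 ≤ ⌊18/2⌋ = 9.
Every other node leaves some component of size > 9, so the centroid is unique.

C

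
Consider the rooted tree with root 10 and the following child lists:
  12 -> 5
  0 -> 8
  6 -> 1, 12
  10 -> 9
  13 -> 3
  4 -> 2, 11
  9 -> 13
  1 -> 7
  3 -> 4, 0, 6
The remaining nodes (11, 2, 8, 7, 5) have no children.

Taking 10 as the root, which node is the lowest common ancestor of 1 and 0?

Path 1→root: 1 6 3 13 9 10; path 0→root: 0 3 13 9 10.
First common node: 3.

3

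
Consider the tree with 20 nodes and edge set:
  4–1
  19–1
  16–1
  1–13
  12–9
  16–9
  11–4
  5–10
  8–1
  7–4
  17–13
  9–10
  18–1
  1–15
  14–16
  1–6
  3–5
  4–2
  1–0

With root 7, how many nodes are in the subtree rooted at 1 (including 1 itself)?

1's subtree: {1, 16, 13, 6, 19, 18, 8, 0, 15, 9, 14, 17, 10, 12, 5, 3}, size 16.

16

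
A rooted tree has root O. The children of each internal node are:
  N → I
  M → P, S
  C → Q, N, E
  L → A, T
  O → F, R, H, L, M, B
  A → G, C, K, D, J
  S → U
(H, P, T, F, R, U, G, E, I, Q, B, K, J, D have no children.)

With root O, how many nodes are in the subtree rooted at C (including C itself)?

The subtree rooted at C contains: C, E, N, Q, I — 5 nodes.

5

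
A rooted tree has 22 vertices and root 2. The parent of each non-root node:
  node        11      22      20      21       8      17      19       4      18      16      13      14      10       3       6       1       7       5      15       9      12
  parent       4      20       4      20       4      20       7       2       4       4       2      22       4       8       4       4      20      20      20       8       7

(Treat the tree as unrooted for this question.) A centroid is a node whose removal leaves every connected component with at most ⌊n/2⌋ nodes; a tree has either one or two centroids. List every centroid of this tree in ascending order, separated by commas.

4

If 4 is removed the pieces have sizes 10, 3, 2, 1, 1, 1, 1, 1, 1, all ≤ ⌊22/2⌋ = 11.
No neighbour of 4 does as well, so 4 is the unique centroid.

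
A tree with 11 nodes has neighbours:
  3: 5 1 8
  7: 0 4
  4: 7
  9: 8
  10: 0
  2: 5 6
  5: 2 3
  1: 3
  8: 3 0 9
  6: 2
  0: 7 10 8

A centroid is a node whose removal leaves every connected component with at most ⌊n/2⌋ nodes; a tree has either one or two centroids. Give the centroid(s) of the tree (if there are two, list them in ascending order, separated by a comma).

If 8 is removed the pieces have sizes 5, 4, 1, all ≤ ⌊11/2⌋ = 5.
Every other node leaves some component of size > 5, so the centroid is unique.

8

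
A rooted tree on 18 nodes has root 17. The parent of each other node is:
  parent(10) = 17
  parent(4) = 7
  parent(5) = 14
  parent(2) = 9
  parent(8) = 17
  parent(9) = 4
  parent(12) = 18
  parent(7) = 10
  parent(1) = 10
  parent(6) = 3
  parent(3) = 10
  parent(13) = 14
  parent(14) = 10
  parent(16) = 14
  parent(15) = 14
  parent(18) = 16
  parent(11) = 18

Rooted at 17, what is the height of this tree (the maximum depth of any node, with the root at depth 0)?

2 sits deepest: 17 → 10 → 7 → 4 → 9 → 2 — 5 edges from the root.

5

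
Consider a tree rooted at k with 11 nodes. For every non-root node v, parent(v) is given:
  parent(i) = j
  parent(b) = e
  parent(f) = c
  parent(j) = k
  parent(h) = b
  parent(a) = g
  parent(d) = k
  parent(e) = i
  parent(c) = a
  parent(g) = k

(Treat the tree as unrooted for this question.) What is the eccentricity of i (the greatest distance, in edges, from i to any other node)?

6

Distances from i peak at 6, attained at f.
i-j-k-g-a-c-f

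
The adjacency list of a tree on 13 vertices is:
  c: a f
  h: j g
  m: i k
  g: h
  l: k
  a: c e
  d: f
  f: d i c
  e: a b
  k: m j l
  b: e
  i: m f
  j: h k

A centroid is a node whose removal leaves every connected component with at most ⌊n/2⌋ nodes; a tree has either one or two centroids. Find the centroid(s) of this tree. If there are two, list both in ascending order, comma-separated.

If i is removed the pieces have sizes 6, 6, all ≤ ⌊13/2⌋ = 6.
Every other node leaves some component of size > 6, so the centroid is unique.

i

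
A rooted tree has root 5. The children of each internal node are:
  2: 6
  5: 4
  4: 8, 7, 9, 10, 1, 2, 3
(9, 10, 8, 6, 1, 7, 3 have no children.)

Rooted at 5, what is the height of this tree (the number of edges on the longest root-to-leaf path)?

3

The longest root-to-leaf path is 5-4-2-6 (3 edges).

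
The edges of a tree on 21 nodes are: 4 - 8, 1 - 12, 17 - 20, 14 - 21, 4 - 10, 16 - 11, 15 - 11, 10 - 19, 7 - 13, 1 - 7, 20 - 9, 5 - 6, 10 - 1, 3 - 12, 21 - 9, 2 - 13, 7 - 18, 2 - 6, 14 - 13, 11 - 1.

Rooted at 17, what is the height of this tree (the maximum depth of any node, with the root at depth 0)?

10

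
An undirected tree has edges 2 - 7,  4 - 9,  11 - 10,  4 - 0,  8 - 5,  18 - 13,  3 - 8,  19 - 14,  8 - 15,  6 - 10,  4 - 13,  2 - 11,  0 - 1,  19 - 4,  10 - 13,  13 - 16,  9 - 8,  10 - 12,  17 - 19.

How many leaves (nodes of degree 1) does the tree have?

11

The leaves are 1, 3, 5, 6, 7, 12, 14, 15, 16, 17, 18.
That is 11 leaves.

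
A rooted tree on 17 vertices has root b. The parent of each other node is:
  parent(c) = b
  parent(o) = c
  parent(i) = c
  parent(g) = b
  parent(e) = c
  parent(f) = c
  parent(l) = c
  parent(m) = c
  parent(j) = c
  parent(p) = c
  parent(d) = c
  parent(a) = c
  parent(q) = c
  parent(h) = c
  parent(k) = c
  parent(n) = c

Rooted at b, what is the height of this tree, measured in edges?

2

The longest root-to-leaf path is b – c – l (2 edges).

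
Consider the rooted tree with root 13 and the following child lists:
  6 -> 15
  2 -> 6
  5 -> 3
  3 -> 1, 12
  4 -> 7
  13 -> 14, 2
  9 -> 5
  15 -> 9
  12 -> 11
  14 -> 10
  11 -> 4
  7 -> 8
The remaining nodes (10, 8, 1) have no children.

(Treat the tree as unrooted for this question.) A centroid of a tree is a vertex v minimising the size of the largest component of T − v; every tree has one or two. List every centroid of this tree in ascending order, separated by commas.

5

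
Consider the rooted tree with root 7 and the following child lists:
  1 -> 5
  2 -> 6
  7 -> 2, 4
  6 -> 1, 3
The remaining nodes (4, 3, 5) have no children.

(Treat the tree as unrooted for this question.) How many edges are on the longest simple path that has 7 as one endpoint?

4

Distances from 7 peak at 4, attained at 5.
7–2–6–1–5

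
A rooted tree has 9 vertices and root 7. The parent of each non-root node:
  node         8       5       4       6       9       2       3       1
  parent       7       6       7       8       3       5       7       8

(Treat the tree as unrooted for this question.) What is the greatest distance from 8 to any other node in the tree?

3

A farthest node from 8 is 9 (2 also at distance 3).
The path 8–7–3–9 has 3 edges.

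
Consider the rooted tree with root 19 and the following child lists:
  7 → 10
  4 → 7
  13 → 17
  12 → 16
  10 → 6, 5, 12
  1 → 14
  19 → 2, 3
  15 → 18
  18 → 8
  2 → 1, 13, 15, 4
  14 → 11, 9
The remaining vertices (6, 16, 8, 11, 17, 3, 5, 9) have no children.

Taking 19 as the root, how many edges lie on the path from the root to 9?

4

Path from 19 to 9: 19–2–1–14–9, which has 4 edges.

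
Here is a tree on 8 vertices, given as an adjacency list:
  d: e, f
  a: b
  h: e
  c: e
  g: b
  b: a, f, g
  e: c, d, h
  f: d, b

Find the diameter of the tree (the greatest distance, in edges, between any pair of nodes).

BFS from g reaches c last, at distance 5; BFS from c confirms no node is farther.
Path: g–b–f–d–e–c.

5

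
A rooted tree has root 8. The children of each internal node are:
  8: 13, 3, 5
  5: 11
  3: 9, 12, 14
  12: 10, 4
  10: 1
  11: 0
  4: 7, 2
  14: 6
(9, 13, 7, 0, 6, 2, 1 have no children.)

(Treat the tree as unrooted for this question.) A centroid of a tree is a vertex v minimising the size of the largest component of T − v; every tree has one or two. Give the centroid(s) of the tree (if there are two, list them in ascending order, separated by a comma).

3

Delete 3: the remaining components have sizes 6, 5, 2, 1. Max 6 ≤ 7, so 3 is a centroid.
Every other node leaves some component of size > 7, so the centroid is unique.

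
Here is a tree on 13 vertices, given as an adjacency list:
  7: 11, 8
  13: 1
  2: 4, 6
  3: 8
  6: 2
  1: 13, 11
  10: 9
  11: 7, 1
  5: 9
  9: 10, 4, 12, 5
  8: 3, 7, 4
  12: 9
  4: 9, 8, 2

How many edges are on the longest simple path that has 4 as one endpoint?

5

Distances from 4 peak at 5, attained at 13.
4–8–7–11–1–13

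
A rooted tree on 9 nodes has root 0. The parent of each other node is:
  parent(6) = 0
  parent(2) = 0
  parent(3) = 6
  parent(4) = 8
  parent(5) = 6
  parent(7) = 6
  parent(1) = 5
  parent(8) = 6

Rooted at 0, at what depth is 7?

2

0 → 6 → 7 — 2 edges.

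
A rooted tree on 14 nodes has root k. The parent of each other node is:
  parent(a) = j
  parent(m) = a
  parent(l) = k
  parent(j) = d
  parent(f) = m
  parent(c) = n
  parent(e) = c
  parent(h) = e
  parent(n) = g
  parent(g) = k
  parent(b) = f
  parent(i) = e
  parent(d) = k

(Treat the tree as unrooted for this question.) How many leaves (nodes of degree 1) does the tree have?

4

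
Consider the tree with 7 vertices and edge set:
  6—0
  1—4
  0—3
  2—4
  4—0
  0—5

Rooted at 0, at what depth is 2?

2

0–4–2 — 2 edges.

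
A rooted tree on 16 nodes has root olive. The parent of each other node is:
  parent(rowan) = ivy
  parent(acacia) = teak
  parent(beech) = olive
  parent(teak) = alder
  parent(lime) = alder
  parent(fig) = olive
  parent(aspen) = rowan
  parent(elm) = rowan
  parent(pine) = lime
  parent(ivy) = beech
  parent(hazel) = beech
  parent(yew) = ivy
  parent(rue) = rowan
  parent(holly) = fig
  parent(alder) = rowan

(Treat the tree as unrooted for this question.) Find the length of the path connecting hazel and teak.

Walking from hazel: hazel – beech – ivy – rowan – alder – teak. Length 5.

5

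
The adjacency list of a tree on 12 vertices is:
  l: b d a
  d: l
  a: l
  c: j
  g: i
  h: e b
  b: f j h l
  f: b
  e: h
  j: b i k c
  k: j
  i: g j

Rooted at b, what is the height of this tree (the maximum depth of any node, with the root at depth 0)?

3

The longest root-to-leaf path is b → j → i → g (3 edges).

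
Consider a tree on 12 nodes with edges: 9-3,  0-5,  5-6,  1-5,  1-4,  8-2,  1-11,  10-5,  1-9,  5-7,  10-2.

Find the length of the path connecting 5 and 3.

5 – 1 – 9 – 3: 3 edges.

3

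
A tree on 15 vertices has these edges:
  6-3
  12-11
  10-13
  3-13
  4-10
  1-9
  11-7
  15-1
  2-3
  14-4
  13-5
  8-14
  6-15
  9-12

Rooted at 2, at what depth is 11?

Path from 2 to 11: 2 → 3 → 6 → 15 → 1 → 9 → 12 → 11, which has 7 edges.

7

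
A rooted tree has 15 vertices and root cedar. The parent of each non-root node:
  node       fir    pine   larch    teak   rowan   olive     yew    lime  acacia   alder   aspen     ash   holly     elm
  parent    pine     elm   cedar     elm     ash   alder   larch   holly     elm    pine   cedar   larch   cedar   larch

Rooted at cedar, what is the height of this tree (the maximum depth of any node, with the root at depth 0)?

olive sits deepest: cedar–larch–elm–pine–alder–olive — 5 edges from the root.

5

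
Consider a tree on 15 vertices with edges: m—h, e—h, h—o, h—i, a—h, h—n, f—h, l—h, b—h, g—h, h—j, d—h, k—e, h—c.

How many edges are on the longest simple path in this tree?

3

Starting from k, a farthest node is c at distance 3.
One longest path: k–e–h–c.
So the diameter is 3.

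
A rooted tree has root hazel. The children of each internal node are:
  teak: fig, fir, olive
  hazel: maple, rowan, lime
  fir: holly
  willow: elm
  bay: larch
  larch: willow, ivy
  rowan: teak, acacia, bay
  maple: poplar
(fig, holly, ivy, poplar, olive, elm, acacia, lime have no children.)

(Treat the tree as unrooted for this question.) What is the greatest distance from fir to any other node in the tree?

The node farthest from fir is elm, via fir–teak–rowan–bay–larch–willow–elm — 6 edges.

6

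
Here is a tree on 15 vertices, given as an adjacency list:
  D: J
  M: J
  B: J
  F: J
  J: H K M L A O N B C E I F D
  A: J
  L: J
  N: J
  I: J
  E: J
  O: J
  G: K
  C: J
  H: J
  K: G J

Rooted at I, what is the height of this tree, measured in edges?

The longest root-to-leaf path is I–J–K–G (3 edges).

3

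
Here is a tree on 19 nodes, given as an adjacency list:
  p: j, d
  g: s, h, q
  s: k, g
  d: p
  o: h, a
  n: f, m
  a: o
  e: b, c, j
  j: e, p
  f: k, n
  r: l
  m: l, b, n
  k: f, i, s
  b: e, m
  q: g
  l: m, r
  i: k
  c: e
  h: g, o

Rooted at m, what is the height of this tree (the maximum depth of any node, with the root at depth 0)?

The longest root-to-leaf path is m → n → f → k → s → g → h → o → a (8 edges).

8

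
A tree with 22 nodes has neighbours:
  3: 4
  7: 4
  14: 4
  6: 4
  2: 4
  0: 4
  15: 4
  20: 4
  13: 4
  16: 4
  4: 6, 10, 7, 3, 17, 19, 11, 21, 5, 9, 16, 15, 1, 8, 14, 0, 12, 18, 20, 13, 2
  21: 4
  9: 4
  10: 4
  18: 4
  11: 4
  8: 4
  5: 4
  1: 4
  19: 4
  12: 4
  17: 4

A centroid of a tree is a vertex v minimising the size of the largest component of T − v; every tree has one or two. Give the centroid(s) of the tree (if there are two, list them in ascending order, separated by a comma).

Delete 4: the remaining components have sizes 1, 1, 1, 1, 1, 1, 1, 1, 1, 1, 1, 1, 1, 1, 1, 1, 1, 1, 1, 1, 1. Max 1 ≤ 11, so 4 is a centroid.
Every other node leaves some component of size > 11, so the centroid is unique.

4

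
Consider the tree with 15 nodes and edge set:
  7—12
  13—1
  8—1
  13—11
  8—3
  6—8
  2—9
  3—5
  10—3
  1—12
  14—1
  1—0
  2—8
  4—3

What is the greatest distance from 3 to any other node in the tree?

4

Distances from 3 peak at 4, attained at 7 (11 also at distance 4).
3 – 8 – 1 – 12 – 7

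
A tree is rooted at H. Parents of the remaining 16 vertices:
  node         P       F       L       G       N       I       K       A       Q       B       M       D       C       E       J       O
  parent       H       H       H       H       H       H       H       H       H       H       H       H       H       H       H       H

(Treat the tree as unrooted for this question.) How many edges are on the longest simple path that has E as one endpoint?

The node farthest from E is F (A, O, G, C, I, D, M, J, N, P, K, L, B, Q also at distance 2), via E–H–F — 2 edges.

2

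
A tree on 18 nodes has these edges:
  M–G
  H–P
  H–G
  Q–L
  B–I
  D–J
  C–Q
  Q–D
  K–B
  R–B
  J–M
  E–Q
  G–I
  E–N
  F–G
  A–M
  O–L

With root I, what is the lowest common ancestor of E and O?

Q

Path E→root: E Q D J M G I; path O→root: O L Q D J M G I.
First common node: Q.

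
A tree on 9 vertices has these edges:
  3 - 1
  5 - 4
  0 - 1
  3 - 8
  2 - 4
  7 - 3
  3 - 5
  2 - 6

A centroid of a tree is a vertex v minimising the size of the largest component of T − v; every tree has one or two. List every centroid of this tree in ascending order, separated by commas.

If 3 is removed the pieces have sizes 4, 2, 1, 1, all ≤ ⌊9/2⌋ = 4.
No neighbour of 3 does as well, so 3 is the unique centroid.

3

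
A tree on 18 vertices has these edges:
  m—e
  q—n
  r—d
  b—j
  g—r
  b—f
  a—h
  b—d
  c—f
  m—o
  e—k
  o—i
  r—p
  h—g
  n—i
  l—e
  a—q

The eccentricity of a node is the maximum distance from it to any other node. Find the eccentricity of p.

Distances from p peak at 11, attained at l (k also at distance 11).
p–r–g–h–a–q–n–i–o–m–e–l

11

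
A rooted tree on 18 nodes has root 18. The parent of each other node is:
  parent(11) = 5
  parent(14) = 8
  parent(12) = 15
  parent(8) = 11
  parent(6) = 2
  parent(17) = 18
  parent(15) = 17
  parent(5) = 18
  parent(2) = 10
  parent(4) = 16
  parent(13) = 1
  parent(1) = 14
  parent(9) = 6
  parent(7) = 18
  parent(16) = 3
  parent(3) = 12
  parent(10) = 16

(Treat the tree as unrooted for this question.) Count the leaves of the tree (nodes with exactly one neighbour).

4

Degree-1 nodes: 4, 7, 9, 13 — 4 of them.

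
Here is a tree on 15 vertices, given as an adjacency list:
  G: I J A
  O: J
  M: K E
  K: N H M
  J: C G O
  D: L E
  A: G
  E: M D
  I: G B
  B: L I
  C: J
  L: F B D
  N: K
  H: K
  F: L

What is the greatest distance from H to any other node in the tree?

10

The node farthest from H is C (O also at distance 10), via H–K–M–E–D–L–B–I–G–J–C — 10 edges.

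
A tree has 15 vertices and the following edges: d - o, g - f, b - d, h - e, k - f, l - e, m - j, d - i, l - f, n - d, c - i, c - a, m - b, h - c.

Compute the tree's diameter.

Starting from j, a farthest node is g at distance 10.
One longest path: j-m-b-d-i-c-h-e-l-f-g.
So the diameter is 10.

10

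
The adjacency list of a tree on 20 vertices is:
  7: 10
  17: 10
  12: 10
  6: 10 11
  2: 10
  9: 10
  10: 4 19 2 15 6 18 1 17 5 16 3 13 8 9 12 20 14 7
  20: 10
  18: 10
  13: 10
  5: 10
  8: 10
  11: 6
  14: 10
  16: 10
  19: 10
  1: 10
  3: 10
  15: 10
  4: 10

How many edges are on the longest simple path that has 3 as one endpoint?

3

A farthest node from 3 is 11.
The path 3-10-6-11 has 3 edges.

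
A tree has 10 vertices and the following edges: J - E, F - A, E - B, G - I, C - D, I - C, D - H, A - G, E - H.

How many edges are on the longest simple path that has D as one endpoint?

The node farthest from D is F, via D – C – I – G – A – F — 5 edges.

5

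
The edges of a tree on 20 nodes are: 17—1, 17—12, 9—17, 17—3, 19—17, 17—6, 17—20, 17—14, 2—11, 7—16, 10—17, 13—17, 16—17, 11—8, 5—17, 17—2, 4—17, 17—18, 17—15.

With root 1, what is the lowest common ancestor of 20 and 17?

17

20's ancestor chain is 20, 17, 1 and 17's is 17, 1; they first meet at 17.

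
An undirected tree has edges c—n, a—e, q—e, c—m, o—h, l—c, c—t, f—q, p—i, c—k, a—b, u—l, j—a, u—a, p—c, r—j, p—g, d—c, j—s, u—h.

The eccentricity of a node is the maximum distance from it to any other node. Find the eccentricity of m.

Distances from m peak at 7, attained at f.
m-c-l-u-a-e-q-f

7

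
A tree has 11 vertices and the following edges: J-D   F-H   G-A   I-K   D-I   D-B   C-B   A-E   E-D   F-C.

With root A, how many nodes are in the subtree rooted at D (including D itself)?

Descendants of D (including itself): D, B, I, J, C, K, F, H. That's 8.

8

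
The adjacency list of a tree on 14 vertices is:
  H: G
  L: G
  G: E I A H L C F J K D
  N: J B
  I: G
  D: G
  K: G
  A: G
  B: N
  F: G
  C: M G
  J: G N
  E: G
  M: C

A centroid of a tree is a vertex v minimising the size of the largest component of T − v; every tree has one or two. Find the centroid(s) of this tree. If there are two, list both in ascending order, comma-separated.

Removing G splits the tree into components of sizes 3, 2, 1, 1, 1, 1, 1, 1, 1, 1; the largest is 3 ≤ ⌊14/2⌋ = 7.
Every other node leaves some component of size > 7, so the centroid is unique.

G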